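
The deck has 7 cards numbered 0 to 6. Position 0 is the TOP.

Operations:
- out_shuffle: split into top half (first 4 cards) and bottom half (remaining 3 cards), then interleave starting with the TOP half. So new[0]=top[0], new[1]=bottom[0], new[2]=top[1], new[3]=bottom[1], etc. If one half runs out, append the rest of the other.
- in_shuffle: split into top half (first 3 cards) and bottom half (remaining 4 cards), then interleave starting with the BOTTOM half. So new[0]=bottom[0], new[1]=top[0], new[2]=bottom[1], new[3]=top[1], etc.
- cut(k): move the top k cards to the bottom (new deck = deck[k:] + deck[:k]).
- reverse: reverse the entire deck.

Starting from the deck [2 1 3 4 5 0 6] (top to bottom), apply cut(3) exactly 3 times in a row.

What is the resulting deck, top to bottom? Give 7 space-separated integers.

Answer: 3 4 5 0 6 2 1

Derivation:
After op 1 (cut(3)): [4 5 0 6 2 1 3]
After op 2 (cut(3)): [6 2 1 3 4 5 0]
After op 3 (cut(3)): [3 4 5 0 6 2 1]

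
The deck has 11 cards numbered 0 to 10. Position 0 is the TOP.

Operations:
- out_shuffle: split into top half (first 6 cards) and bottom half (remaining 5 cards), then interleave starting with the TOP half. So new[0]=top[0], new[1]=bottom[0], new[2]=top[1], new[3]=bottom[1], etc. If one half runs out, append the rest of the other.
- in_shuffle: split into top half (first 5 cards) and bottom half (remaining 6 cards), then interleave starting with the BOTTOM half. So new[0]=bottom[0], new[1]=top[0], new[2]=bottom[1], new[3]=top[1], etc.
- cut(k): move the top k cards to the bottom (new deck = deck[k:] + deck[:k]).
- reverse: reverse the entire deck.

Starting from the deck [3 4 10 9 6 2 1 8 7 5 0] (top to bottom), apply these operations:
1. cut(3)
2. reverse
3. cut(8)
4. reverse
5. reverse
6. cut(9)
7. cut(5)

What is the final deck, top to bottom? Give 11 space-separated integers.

After op 1 (cut(3)): [9 6 2 1 8 7 5 0 3 4 10]
After op 2 (reverse): [10 4 3 0 5 7 8 1 2 6 9]
After op 3 (cut(8)): [2 6 9 10 4 3 0 5 7 8 1]
After op 4 (reverse): [1 8 7 5 0 3 4 10 9 6 2]
After op 5 (reverse): [2 6 9 10 4 3 0 5 7 8 1]
After op 6 (cut(9)): [8 1 2 6 9 10 4 3 0 5 7]
After op 7 (cut(5)): [10 4 3 0 5 7 8 1 2 6 9]

Answer: 10 4 3 0 5 7 8 1 2 6 9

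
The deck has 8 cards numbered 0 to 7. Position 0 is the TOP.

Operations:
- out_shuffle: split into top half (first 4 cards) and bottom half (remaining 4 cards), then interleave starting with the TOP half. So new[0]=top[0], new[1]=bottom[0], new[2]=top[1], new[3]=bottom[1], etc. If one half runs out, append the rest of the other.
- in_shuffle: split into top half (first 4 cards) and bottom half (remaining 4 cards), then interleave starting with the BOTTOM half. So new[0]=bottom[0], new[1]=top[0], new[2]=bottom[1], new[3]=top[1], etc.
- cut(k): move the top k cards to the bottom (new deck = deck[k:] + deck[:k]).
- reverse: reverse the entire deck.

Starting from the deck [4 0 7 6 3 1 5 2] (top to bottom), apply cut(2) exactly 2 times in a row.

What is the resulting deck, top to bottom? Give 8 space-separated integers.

Answer: 3 1 5 2 4 0 7 6

Derivation:
After op 1 (cut(2)): [7 6 3 1 5 2 4 0]
After op 2 (cut(2)): [3 1 5 2 4 0 7 6]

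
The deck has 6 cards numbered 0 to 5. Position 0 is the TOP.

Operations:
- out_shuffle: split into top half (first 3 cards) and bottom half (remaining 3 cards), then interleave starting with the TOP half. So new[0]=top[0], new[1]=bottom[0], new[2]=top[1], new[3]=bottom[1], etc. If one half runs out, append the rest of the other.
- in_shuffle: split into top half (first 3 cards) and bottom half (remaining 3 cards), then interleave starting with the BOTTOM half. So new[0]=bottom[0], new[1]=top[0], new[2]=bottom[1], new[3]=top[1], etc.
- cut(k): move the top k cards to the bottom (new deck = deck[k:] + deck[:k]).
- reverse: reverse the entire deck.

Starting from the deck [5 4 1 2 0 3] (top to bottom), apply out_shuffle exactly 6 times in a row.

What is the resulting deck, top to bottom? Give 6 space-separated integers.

After op 1 (out_shuffle): [5 2 4 0 1 3]
After op 2 (out_shuffle): [5 0 2 1 4 3]
After op 3 (out_shuffle): [5 1 0 4 2 3]
After op 4 (out_shuffle): [5 4 1 2 0 3]
After op 5 (out_shuffle): [5 2 4 0 1 3]
After op 6 (out_shuffle): [5 0 2 1 4 3]

Answer: 5 0 2 1 4 3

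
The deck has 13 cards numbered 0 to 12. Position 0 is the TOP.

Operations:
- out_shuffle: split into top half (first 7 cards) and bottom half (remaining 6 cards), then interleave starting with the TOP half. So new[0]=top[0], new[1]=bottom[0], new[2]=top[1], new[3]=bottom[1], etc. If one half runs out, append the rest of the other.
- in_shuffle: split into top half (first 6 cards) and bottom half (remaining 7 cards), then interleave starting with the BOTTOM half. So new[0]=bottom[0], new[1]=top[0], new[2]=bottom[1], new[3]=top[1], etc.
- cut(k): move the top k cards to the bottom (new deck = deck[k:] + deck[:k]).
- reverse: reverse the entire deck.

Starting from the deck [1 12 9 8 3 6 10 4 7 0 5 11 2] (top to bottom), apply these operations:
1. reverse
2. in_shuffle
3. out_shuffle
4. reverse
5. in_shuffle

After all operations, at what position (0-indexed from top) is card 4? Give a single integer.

After op 1 (reverse): [2 11 5 0 7 4 10 6 3 8 9 12 1]
After op 2 (in_shuffle): [10 2 6 11 3 5 8 0 9 7 12 4 1]
After op 3 (out_shuffle): [10 0 2 9 6 7 11 12 3 4 5 1 8]
After op 4 (reverse): [8 1 5 4 3 12 11 7 6 9 2 0 10]
After op 5 (in_shuffle): [11 8 7 1 6 5 9 4 2 3 0 12 10]
Card 4 is at position 7.

Answer: 7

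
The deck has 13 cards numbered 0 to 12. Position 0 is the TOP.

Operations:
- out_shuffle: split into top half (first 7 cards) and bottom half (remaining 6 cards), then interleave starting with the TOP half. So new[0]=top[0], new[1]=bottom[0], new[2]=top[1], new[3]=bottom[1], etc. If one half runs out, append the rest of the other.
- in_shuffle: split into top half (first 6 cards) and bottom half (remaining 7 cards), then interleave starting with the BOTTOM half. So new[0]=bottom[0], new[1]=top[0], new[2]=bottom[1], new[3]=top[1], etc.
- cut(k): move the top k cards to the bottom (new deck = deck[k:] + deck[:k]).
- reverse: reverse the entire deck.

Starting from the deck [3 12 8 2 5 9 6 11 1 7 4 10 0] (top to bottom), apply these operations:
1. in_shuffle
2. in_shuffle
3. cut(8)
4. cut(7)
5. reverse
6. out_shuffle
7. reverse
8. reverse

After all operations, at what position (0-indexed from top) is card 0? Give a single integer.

After op 1 (in_shuffle): [6 3 11 12 1 8 7 2 4 5 10 9 0]
After op 2 (in_shuffle): [7 6 2 3 4 11 5 12 10 1 9 8 0]
After op 3 (cut(8)): [10 1 9 8 0 7 6 2 3 4 11 5 12]
After op 4 (cut(7)): [2 3 4 11 5 12 10 1 9 8 0 7 6]
After op 5 (reverse): [6 7 0 8 9 1 10 12 5 11 4 3 2]
After op 6 (out_shuffle): [6 12 7 5 0 11 8 4 9 3 1 2 10]
After op 7 (reverse): [10 2 1 3 9 4 8 11 0 5 7 12 6]
After op 8 (reverse): [6 12 7 5 0 11 8 4 9 3 1 2 10]
Card 0 is at position 4.

Answer: 4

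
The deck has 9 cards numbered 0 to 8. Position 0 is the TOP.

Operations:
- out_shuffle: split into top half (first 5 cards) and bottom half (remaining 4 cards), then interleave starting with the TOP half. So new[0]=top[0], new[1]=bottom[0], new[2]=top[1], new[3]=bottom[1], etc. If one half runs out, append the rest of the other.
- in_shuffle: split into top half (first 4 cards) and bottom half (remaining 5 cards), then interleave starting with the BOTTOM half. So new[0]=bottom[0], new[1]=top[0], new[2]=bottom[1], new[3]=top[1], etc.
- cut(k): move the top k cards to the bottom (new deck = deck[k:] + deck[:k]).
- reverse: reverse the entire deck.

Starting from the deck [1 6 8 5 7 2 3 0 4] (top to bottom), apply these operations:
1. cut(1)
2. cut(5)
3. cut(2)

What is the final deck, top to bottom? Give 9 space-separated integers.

After op 1 (cut(1)): [6 8 5 7 2 3 0 4 1]
After op 2 (cut(5)): [3 0 4 1 6 8 5 7 2]
After op 3 (cut(2)): [4 1 6 8 5 7 2 3 0]

Answer: 4 1 6 8 5 7 2 3 0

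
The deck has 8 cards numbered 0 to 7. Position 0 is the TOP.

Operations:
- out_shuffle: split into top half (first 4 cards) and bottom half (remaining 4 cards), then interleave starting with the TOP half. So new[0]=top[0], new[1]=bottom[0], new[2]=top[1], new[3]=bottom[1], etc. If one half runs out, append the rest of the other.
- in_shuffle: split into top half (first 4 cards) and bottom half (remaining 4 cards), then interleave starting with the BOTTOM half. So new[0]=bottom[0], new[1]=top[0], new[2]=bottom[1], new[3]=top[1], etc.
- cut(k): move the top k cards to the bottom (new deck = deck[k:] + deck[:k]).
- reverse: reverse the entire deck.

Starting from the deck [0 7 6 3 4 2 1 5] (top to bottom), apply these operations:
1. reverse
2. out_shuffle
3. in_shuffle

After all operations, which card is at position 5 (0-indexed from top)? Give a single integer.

After op 1 (reverse): [5 1 2 4 3 6 7 0]
After op 2 (out_shuffle): [5 3 1 6 2 7 4 0]
After op 3 (in_shuffle): [2 5 7 3 4 1 0 6]
Position 5: card 1.

Answer: 1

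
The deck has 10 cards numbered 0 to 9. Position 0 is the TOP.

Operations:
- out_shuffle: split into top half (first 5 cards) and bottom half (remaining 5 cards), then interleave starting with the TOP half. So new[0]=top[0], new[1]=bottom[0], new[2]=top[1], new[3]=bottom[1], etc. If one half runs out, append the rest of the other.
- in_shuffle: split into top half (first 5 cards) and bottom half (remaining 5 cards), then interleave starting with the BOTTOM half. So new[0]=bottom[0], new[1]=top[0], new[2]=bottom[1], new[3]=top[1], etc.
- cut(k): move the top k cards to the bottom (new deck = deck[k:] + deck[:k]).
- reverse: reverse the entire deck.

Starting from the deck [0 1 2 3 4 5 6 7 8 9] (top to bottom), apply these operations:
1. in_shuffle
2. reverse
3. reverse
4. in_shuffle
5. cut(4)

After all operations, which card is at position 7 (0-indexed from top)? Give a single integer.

After op 1 (in_shuffle): [5 0 6 1 7 2 8 3 9 4]
After op 2 (reverse): [4 9 3 8 2 7 1 6 0 5]
After op 3 (reverse): [5 0 6 1 7 2 8 3 9 4]
After op 4 (in_shuffle): [2 5 8 0 3 6 9 1 4 7]
After op 5 (cut(4)): [3 6 9 1 4 7 2 5 8 0]
Position 7: card 5.

Answer: 5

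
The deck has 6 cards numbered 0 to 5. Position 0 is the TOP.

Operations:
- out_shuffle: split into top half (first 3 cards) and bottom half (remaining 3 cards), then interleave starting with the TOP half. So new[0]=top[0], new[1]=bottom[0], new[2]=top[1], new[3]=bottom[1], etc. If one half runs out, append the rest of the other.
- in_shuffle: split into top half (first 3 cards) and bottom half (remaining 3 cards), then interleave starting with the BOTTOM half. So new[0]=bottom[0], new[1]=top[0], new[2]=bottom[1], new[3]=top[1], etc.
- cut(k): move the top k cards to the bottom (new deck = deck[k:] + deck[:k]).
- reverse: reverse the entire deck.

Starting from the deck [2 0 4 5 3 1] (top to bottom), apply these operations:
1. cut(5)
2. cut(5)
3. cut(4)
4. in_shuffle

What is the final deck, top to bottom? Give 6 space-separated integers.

Answer: 1 4 2 5 0 3

Derivation:
After op 1 (cut(5)): [1 2 0 4 5 3]
After op 2 (cut(5)): [3 1 2 0 4 5]
After op 3 (cut(4)): [4 5 3 1 2 0]
After op 4 (in_shuffle): [1 4 2 5 0 3]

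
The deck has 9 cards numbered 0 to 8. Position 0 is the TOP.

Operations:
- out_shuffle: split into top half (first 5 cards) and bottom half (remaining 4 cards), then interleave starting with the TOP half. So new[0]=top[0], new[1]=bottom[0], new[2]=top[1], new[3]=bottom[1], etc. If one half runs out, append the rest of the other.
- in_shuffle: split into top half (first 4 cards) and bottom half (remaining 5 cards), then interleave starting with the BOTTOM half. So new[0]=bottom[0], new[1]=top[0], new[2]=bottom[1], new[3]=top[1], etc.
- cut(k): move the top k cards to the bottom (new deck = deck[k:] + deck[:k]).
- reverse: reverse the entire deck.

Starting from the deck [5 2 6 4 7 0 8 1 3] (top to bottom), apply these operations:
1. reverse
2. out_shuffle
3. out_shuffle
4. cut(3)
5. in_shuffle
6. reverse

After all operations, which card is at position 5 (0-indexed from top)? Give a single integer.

After op 1 (reverse): [3 1 8 0 7 4 6 2 5]
After op 2 (out_shuffle): [3 4 1 6 8 2 0 5 7]
After op 3 (out_shuffle): [3 2 4 0 1 5 6 7 8]
After op 4 (cut(3)): [0 1 5 6 7 8 3 2 4]
After op 5 (in_shuffle): [7 0 8 1 3 5 2 6 4]
After op 6 (reverse): [4 6 2 5 3 1 8 0 7]
Position 5: card 1.

Answer: 1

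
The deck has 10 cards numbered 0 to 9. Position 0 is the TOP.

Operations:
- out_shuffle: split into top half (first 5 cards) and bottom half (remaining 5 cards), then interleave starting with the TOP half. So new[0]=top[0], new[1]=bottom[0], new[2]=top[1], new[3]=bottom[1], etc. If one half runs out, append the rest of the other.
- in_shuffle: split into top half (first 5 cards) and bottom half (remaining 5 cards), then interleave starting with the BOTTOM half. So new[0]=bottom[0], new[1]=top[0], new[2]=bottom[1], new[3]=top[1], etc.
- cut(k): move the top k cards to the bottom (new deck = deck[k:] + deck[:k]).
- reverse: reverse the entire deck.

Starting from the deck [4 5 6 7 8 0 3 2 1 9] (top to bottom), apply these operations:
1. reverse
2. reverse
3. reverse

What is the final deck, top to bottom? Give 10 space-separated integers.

After op 1 (reverse): [9 1 2 3 0 8 7 6 5 4]
After op 2 (reverse): [4 5 6 7 8 0 3 2 1 9]
After op 3 (reverse): [9 1 2 3 0 8 7 6 5 4]

Answer: 9 1 2 3 0 8 7 6 5 4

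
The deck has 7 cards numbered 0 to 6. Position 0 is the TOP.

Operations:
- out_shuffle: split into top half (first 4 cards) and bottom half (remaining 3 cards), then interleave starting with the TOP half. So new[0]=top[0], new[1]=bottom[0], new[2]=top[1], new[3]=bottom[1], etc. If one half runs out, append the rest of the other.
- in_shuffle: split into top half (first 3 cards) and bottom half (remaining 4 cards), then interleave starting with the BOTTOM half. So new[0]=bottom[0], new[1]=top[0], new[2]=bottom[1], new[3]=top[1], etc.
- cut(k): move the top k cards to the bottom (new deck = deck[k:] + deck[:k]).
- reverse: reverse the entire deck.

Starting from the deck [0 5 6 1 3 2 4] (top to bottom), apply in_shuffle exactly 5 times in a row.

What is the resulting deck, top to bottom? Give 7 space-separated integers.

After op 1 (in_shuffle): [1 0 3 5 2 6 4]
After op 2 (in_shuffle): [5 1 2 0 6 3 4]
After op 3 (in_shuffle): [0 5 6 1 3 2 4]
After op 4 (in_shuffle): [1 0 3 5 2 6 4]
After op 5 (in_shuffle): [5 1 2 0 6 3 4]

Answer: 5 1 2 0 6 3 4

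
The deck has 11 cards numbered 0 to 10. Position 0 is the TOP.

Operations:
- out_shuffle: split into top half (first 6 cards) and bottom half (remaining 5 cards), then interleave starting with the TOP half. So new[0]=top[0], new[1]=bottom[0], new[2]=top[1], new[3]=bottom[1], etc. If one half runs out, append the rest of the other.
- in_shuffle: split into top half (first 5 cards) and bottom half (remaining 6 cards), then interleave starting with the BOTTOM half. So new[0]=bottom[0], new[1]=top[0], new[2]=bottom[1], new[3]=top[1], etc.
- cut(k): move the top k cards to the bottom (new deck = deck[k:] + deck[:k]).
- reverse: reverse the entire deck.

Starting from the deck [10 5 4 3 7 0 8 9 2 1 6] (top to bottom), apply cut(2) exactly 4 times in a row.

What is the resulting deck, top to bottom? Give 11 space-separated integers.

After op 1 (cut(2)): [4 3 7 0 8 9 2 1 6 10 5]
After op 2 (cut(2)): [7 0 8 9 2 1 6 10 5 4 3]
After op 3 (cut(2)): [8 9 2 1 6 10 5 4 3 7 0]
After op 4 (cut(2)): [2 1 6 10 5 4 3 7 0 8 9]

Answer: 2 1 6 10 5 4 3 7 0 8 9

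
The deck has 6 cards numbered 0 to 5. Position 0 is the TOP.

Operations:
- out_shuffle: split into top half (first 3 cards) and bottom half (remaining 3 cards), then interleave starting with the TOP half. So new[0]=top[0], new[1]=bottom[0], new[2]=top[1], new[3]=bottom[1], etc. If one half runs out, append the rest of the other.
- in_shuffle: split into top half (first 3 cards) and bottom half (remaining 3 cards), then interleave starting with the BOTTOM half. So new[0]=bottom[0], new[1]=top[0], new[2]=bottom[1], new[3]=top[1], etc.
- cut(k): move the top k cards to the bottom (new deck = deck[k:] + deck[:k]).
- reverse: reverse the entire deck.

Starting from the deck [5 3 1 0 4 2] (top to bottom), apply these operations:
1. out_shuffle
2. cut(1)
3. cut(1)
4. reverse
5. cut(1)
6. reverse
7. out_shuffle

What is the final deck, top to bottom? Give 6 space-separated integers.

Answer: 0 1 3 2 4 5

Derivation:
After op 1 (out_shuffle): [5 0 3 4 1 2]
After op 2 (cut(1)): [0 3 4 1 2 5]
After op 3 (cut(1)): [3 4 1 2 5 0]
After op 4 (reverse): [0 5 2 1 4 3]
After op 5 (cut(1)): [5 2 1 4 3 0]
After op 6 (reverse): [0 3 4 1 2 5]
After op 7 (out_shuffle): [0 1 3 2 4 5]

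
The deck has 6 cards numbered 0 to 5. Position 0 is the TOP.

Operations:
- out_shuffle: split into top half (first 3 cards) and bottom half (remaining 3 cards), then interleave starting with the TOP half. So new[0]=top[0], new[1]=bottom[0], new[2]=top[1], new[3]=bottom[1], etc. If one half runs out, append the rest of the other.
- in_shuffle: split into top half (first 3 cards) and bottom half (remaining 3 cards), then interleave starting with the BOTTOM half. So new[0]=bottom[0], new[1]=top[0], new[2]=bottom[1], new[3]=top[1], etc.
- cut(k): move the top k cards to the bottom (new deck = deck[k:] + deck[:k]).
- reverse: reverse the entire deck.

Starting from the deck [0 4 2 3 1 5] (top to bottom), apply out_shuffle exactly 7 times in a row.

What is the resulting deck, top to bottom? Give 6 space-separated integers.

Answer: 0 2 1 4 3 5

Derivation:
After op 1 (out_shuffle): [0 3 4 1 2 5]
After op 2 (out_shuffle): [0 1 3 2 4 5]
After op 3 (out_shuffle): [0 2 1 4 3 5]
After op 4 (out_shuffle): [0 4 2 3 1 5]
After op 5 (out_shuffle): [0 3 4 1 2 5]
After op 6 (out_shuffle): [0 1 3 2 4 5]
After op 7 (out_shuffle): [0 2 1 4 3 5]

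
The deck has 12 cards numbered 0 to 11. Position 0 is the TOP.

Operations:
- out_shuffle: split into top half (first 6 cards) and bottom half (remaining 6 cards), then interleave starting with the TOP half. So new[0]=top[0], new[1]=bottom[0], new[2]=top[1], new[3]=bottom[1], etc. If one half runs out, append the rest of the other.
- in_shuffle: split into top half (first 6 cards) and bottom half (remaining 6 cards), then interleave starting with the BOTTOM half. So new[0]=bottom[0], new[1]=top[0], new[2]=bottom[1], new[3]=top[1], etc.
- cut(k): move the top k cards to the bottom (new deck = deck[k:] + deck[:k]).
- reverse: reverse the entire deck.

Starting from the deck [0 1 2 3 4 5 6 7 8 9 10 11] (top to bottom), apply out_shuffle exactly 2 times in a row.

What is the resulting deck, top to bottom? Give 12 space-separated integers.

Answer: 0 3 6 9 1 4 7 10 2 5 8 11

Derivation:
After op 1 (out_shuffle): [0 6 1 7 2 8 3 9 4 10 5 11]
After op 2 (out_shuffle): [0 3 6 9 1 4 7 10 2 5 8 11]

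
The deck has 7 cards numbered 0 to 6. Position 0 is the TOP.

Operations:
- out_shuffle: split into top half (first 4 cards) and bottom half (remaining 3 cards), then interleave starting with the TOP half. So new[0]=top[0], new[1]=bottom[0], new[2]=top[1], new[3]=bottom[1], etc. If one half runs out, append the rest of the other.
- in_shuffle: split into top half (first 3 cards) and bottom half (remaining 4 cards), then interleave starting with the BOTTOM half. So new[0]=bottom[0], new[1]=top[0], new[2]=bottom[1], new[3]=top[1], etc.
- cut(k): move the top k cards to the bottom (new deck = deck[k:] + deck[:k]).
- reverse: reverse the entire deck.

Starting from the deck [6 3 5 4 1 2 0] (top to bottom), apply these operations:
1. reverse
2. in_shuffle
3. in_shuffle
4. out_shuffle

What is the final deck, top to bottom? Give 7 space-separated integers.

After op 1 (reverse): [0 2 1 4 5 3 6]
After op 2 (in_shuffle): [4 0 5 2 3 1 6]
After op 3 (in_shuffle): [2 4 3 0 1 5 6]
After op 4 (out_shuffle): [2 1 4 5 3 6 0]

Answer: 2 1 4 5 3 6 0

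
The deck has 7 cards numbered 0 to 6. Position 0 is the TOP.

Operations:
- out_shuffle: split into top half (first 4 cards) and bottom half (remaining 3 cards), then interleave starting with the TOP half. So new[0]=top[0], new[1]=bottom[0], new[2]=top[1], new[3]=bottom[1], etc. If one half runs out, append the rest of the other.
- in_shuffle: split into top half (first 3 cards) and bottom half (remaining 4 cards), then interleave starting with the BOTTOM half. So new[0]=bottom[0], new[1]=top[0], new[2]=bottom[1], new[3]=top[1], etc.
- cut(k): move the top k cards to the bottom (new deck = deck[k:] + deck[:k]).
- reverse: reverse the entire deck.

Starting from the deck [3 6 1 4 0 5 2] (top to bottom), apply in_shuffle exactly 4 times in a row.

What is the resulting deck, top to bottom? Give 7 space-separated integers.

After op 1 (in_shuffle): [4 3 0 6 5 1 2]
After op 2 (in_shuffle): [6 4 5 3 1 0 2]
After op 3 (in_shuffle): [3 6 1 4 0 5 2]
After op 4 (in_shuffle): [4 3 0 6 5 1 2]

Answer: 4 3 0 6 5 1 2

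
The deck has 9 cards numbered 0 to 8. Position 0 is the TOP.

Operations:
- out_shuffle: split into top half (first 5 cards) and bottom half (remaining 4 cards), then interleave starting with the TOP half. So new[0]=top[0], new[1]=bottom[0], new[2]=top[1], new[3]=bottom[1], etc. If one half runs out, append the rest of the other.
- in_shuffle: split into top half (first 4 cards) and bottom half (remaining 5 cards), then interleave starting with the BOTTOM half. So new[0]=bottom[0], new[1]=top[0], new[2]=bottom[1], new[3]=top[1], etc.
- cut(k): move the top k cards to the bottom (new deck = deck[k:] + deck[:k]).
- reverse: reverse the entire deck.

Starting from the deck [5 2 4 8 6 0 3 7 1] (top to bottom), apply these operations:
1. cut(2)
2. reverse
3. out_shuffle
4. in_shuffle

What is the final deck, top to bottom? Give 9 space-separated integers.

After op 1 (cut(2)): [4 8 6 0 3 7 1 5 2]
After op 2 (reverse): [2 5 1 7 3 0 6 8 4]
After op 3 (out_shuffle): [2 0 5 6 1 8 7 4 3]
After op 4 (in_shuffle): [1 2 8 0 7 5 4 6 3]

Answer: 1 2 8 0 7 5 4 6 3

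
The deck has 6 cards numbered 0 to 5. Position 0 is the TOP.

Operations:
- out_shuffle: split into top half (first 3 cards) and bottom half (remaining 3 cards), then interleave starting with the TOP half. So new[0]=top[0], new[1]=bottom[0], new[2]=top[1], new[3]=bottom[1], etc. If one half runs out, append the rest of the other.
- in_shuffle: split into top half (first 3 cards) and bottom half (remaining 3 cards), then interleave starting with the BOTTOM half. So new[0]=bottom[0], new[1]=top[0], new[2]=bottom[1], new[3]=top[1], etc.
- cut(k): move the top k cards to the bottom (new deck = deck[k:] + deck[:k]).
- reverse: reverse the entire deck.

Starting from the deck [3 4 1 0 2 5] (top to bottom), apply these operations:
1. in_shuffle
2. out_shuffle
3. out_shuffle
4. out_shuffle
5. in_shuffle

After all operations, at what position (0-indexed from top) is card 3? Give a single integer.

Answer: 0

Derivation:
After op 1 (in_shuffle): [0 3 2 4 5 1]
After op 2 (out_shuffle): [0 4 3 5 2 1]
After op 3 (out_shuffle): [0 5 4 2 3 1]
After op 4 (out_shuffle): [0 2 5 3 4 1]
After op 5 (in_shuffle): [3 0 4 2 1 5]
Card 3 is at position 0.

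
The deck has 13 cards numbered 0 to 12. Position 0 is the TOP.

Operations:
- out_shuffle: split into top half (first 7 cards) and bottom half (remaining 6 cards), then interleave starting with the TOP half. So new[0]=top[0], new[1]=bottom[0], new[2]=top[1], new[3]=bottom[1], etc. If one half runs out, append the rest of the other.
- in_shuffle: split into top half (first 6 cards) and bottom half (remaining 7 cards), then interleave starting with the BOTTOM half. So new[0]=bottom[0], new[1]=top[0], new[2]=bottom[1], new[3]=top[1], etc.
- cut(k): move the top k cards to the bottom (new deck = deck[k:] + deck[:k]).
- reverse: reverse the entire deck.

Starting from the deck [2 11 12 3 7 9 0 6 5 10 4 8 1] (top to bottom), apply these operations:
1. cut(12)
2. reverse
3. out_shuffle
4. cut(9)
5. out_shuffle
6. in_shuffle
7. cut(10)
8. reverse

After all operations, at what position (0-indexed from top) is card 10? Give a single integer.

Answer: 2

Derivation:
After op 1 (cut(12)): [1 2 11 12 3 7 9 0 6 5 10 4 8]
After op 2 (reverse): [8 4 10 5 6 0 9 7 3 12 11 2 1]
After op 3 (out_shuffle): [8 7 4 3 10 12 5 11 6 2 0 1 9]
After op 4 (cut(9)): [2 0 1 9 8 7 4 3 10 12 5 11 6]
After op 5 (out_shuffle): [2 3 0 10 1 12 9 5 8 11 7 6 4]
After op 6 (in_shuffle): [9 2 5 3 8 0 11 10 7 1 6 12 4]
After op 7 (cut(10)): [6 12 4 9 2 5 3 8 0 11 10 7 1]
After op 8 (reverse): [1 7 10 11 0 8 3 5 2 9 4 12 6]
Card 10 is at position 2.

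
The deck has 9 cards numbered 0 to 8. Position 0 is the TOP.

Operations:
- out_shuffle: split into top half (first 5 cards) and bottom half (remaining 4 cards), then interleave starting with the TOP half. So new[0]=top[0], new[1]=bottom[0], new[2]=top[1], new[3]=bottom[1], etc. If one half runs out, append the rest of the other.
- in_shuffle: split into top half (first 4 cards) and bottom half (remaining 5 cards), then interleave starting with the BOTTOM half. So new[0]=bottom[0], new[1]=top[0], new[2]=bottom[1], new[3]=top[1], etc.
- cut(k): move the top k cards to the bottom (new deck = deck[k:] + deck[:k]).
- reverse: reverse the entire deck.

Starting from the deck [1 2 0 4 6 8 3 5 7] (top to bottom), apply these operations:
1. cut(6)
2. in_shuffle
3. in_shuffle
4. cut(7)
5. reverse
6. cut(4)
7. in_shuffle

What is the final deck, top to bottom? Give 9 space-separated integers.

After op 1 (cut(6)): [3 5 7 1 2 0 4 6 8]
After op 2 (in_shuffle): [2 3 0 5 4 7 6 1 8]
After op 3 (in_shuffle): [4 2 7 3 6 0 1 5 8]
After op 4 (cut(7)): [5 8 4 2 7 3 6 0 1]
After op 5 (reverse): [1 0 6 3 7 2 4 8 5]
After op 6 (cut(4)): [7 2 4 8 5 1 0 6 3]
After op 7 (in_shuffle): [5 7 1 2 0 4 6 8 3]

Answer: 5 7 1 2 0 4 6 8 3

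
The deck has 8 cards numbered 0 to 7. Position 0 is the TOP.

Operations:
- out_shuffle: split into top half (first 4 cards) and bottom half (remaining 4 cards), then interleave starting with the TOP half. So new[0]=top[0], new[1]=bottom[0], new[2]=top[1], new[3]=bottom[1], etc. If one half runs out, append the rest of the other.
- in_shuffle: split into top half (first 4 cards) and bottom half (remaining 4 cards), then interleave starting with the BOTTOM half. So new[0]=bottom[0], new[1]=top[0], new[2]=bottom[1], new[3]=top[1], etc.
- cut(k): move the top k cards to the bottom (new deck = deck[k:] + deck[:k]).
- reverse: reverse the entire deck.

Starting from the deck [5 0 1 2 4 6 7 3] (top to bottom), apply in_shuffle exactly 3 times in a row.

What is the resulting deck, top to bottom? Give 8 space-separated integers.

Answer: 3 7 6 4 2 1 0 5

Derivation:
After op 1 (in_shuffle): [4 5 6 0 7 1 3 2]
After op 2 (in_shuffle): [7 4 1 5 3 6 2 0]
After op 3 (in_shuffle): [3 7 6 4 2 1 0 5]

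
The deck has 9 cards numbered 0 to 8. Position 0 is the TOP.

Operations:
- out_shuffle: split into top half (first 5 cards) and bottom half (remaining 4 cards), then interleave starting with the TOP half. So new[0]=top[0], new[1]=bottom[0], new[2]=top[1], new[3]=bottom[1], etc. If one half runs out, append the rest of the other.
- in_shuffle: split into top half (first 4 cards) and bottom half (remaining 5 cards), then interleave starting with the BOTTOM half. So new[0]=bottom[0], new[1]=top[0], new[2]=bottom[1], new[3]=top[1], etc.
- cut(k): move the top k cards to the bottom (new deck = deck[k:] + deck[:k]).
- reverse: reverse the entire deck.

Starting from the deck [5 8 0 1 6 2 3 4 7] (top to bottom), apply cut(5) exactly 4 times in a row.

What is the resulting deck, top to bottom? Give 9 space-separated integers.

Answer: 0 1 6 2 3 4 7 5 8

Derivation:
After op 1 (cut(5)): [2 3 4 7 5 8 0 1 6]
After op 2 (cut(5)): [8 0 1 6 2 3 4 7 5]
After op 3 (cut(5)): [3 4 7 5 8 0 1 6 2]
After op 4 (cut(5)): [0 1 6 2 3 4 7 5 8]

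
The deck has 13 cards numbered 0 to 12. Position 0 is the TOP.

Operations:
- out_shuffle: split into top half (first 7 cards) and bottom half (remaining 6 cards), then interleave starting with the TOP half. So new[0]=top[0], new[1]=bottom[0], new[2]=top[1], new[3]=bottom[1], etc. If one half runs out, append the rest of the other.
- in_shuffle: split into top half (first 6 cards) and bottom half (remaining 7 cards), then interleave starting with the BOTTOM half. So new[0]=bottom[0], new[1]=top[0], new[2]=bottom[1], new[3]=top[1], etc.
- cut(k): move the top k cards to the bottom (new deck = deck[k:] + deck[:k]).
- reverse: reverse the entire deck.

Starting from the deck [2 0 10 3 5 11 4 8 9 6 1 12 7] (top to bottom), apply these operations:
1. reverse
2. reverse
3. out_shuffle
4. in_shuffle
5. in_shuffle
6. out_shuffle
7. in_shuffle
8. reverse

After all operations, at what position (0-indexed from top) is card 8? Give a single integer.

After op 1 (reverse): [7 12 1 6 9 8 4 11 5 3 10 0 2]
After op 2 (reverse): [2 0 10 3 5 11 4 8 9 6 1 12 7]
After op 3 (out_shuffle): [2 8 0 9 10 6 3 1 5 12 11 7 4]
After op 4 (in_shuffle): [3 2 1 8 5 0 12 9 11 10 7 6 4]
After op 5 (in_shuffle): [12 3 9 2 11 1 10 8 7 5 6 0 4]
After op 6 (out_shuffle): [12 8 3 7 9 5 2 6 11 0 1 4 10]
After op 7 (in_shuffle): [2 12 6 8 11 3 0 7 1 9 4 5 10]
After op 8 (reverse): [10 5 4 9 1 7 0 3 11 8 6 12 2]
Card 8 is at position 9.

Answer: 9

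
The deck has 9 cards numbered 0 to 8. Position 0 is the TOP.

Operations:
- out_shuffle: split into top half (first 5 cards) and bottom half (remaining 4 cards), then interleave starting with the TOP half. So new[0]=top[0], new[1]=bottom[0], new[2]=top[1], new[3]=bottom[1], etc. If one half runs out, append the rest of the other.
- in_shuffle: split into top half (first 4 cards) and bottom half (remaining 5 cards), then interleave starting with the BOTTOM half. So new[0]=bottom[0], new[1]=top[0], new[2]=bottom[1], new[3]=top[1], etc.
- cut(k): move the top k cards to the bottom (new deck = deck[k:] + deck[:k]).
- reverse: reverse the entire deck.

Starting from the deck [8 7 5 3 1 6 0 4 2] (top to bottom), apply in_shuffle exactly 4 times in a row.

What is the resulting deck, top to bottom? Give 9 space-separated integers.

After op 1 (in_shuffle): [1 8 6 7 0 5 4 3 2]
After op 2 (in_shuffle): [0 1 5 8 4 6 3 7 2]
After op 3 (in_shuffle): [4 0 6 1 3 5 7 8 2]
After op 4 (in_shuffle): [3 4 5 0 7 6 8 1 2]

Answer: 3 4 5 0 7 6 8 1 2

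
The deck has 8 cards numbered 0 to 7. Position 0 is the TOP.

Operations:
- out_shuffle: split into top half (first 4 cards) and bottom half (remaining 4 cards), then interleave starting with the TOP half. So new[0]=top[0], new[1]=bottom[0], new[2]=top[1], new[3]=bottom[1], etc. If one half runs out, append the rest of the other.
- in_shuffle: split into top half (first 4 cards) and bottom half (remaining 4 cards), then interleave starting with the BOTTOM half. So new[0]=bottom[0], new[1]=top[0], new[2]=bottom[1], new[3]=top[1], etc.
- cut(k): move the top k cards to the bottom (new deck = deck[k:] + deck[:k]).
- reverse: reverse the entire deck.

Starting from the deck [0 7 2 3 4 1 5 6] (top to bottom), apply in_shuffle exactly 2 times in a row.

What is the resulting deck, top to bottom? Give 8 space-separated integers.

Answer: 5 4 2 0 6 1 3 7

Derivation:
After op 1 (in_shuffle): [4 0 1 7 5 2 6 3]
After op 2 (in_shuffle): [5 4 2 0 6 1 3 7]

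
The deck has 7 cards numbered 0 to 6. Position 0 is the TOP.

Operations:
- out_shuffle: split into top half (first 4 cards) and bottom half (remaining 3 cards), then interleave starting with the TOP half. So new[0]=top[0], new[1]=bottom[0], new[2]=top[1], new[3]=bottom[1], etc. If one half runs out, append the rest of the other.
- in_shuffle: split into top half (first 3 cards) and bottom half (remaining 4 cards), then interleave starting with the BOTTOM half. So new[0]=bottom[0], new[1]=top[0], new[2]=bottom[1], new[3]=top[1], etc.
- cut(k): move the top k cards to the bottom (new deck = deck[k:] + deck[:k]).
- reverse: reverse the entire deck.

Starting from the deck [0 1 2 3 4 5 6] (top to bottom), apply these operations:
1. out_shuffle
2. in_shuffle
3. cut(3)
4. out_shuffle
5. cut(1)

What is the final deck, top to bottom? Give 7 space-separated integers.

Answer: 5 6 0 1 2 3 4

Derivation:
After op 1 (out_shuffle): [0 4 1 5 2 6 3]
After op 2 (in_shuffle): [5 0 2 4 6 1 3]
After op 3 (cut(3)): [4 6 1 3 5 0 2]
After op 4 (out_shuffle): [4 5 6 0 1 2 3]
After op 5 (cut(1)): [5 6 0 1 2 3 4]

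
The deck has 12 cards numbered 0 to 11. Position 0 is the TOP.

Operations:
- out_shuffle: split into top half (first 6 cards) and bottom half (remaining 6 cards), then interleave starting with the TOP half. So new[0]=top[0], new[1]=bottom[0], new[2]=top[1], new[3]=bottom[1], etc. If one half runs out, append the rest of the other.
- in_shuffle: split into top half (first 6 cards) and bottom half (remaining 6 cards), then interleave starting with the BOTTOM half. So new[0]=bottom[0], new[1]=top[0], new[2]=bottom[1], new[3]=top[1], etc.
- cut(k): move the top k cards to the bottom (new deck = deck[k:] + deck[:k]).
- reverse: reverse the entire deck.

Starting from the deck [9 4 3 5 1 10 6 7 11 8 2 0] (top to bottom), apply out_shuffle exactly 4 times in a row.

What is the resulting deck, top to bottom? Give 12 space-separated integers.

After op 1 (out_shuffle): [9 6 4 7 3 11 5 8 1 2 10 0]
After op 2 (out_shuffle): [9 5 6 8 4 1 7 2 3 10 11 0]
After op 3 (out_shuffle): [9 7 5 2 6 3 8 10 4 11 1 0]
After op 4 (out_shuffle): [9 8 7 10 5 4 2 11 6 1 3 0]

Answer: 9 8 7 10 5 4 2 11 6 1 3 0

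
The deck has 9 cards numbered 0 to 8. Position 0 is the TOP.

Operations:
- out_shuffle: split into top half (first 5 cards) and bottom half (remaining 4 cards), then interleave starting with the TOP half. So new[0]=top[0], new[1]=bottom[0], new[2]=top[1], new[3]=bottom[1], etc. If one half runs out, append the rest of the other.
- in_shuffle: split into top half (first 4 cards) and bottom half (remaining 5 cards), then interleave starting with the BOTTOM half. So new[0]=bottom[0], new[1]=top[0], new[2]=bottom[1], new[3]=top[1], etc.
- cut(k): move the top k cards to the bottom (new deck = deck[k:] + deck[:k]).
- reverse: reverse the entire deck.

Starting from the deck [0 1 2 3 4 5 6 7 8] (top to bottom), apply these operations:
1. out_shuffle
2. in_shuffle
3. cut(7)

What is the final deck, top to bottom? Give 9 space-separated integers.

After op 1 (out_shuffle): [0 5 1 6 2 7 3 8 4]
After op 2 (in_shuffle): [2 0 7 5 3 1 8 6 4]
After op 3 (cut(7)): [6 4 2 0 7 5 3 1 8]

Answer: 6 4 2 0 7 5 3 1 8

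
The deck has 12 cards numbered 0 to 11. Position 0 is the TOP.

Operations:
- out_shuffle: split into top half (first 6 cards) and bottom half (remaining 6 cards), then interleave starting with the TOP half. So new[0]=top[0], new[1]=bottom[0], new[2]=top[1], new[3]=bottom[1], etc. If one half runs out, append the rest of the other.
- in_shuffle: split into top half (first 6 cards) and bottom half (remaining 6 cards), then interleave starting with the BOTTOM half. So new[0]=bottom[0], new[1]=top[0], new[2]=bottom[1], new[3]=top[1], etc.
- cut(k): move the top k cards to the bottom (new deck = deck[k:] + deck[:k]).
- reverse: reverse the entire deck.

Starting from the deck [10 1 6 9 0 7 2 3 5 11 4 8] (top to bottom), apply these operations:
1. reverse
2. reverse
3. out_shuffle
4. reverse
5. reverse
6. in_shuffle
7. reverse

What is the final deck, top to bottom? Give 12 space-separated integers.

Answer: 5 8 6 7 3 4 1 0 2 11 10 9

Derivation:
After op 1 (reverse): [8 4 11 5 3 2 7 0 9 6 1 10]
After op 2 (reverse): [10 1 6 9 0 7 2 3 5 11 4 8]
After op 3 (out_shuffle): [10 2 1 3 6 5 9 11 0 4 7 8]
After op 4 (reverse): [8 7 4 0 11 9 5 6 3 1 2 10]
After op 5 (reverse): [10 2 1 3 6 5 9 11 0 4 7 8]
After op 6 (in_shuffle): [9 10 11 2 0 1 4 3 7 6 8 5]
After op 7 (reverse): [5 8 6 7 3 4 1 0 2 11 10 9]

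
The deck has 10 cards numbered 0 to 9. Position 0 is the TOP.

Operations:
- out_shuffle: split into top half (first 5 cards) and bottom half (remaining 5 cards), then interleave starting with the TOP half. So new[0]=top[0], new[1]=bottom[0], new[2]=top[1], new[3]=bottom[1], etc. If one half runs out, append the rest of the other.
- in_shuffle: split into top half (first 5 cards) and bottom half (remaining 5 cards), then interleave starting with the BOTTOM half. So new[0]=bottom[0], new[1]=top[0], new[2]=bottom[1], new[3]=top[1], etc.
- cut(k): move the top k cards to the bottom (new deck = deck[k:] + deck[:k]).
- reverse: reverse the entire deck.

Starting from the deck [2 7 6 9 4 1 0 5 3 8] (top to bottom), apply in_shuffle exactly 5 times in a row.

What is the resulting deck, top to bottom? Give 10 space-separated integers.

Answer: 8 3 5 0 1 4 9 6 7 2

Derivation:
After op 1 (in_shuffle): [1 2 0 7 5 6 3 9 8 4]
After op 2 (in_shuffle): [6 1 3 2 9 0 8 7 4 5]
After op 3 (in_shuffle): [0 6 8 1 7 3 4 2 5 9]
After op 4 (in_shuffle): [3 0 4 6 2 8 5 1 9 7]
After op 5 (in_shuffle): [8 3 5 0 1 4 9 6 7 2]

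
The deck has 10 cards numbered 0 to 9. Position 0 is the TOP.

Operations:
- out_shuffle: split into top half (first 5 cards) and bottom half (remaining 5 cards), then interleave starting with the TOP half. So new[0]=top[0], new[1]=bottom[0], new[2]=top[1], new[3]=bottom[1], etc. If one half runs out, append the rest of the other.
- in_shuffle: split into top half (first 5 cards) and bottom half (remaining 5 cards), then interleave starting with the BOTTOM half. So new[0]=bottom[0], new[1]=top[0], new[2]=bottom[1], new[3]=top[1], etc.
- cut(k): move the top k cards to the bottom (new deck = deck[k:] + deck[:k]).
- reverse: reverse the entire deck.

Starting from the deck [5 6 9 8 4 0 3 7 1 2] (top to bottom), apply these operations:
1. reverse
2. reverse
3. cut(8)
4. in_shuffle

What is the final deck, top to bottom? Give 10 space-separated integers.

After op 1 (reverse): [2 1 7 3 0 4 8 9 6 5]
After op 2 (reverse): [5 6 9 8 4 0 3 7 1 2]
After op 3 (cut(8)): [1 2 5 6 9 8 4 0 3 7]
After op 4 (in_shuffle): [8 1 4 2 0 5 3 6 7 9]

Answer: 8 1 4 2 0 5 3 6 7 9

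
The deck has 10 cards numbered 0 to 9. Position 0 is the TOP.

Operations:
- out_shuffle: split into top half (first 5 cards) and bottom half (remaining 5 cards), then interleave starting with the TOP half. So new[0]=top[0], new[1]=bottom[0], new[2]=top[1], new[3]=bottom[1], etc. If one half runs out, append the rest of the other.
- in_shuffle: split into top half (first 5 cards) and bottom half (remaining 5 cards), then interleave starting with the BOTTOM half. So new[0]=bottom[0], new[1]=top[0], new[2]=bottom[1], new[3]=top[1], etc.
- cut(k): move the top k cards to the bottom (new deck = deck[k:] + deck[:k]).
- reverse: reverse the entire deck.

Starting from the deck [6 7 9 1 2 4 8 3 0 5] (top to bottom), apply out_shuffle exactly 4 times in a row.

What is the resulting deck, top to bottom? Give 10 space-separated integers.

After op 1 (out_shuffle): [6 4 7 8 9 3 1 0 2 5]
After op 2 (out_shuffle): [6 3 4 1 7 0 8 2 9 5]
After op 3 (out_shuffle): [6 0 3 8 4 2 1 9 7 5]
After op 4 (out_shuffle): [6 2 0 1 3 9 8 7 4 5]

Answer: 6 2 0 1 3 9 8 7 4 5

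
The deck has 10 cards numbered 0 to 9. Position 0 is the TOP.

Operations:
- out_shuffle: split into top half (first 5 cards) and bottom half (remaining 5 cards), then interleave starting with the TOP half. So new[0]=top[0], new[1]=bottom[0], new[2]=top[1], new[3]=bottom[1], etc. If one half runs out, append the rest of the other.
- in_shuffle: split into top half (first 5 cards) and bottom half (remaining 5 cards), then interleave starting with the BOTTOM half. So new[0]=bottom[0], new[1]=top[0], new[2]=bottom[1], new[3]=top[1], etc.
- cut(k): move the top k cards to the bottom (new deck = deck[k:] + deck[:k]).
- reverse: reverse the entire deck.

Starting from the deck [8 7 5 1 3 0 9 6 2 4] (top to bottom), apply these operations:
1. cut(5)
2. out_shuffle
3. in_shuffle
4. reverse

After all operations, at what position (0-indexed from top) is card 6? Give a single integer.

After op 1 (cut(5)): [0 9 6 2 4 8 7 5 1 3]
After op 2 (out_shuffle): [0 8 9 7 6 5 2 1 4 3]
After op 3 (in_shuffle): [5 0 2 8 1 9 4 7 3 6]
After op 4 (reverse): [6 3 7 4 9 1 8 2 0 5]
Card 6 is at position 0.

Answer: 0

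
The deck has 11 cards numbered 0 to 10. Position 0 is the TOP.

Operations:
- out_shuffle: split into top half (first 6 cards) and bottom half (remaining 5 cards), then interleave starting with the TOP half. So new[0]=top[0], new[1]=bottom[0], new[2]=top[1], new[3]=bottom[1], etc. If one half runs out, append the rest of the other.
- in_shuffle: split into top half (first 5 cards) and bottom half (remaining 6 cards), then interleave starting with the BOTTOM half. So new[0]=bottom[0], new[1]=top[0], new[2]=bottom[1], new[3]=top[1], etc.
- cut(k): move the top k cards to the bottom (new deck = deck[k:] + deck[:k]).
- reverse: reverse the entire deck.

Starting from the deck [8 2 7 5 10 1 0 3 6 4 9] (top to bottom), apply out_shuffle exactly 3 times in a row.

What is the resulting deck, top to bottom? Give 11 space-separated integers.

Answer: 8 3 5 9 0 7 4 1 2 6 10

Derivation:
After op 1 (out_shuffle): [8 0 2 3 7 6 5 4 10 9 1]
After op 2 (out_shuffle): [8 5 0 4 2 10 3 9 7 1 6]
After op 3 (out_shuffle): [8 3 5 9 0 7 4 1 2 6 10]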